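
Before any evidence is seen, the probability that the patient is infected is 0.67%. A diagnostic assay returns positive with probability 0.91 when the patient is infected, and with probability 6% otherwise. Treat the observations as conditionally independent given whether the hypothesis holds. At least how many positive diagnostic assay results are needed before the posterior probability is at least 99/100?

4

Prior odds = 0.0067/0.9933 = 67/9933.
Likelihood ratio of a positive result = 0.91/0.06 = 91/6.
Target odds: 0.99 ÷ 0.01 = 99.
Require (91/6)ⁿ ≥ 99 ÷ (67/9933) = 983367/67.
(91/6)³ = 753571/216 falls short of 983367/67 but (91/6)⁴ = 68574961/1296 reaches it, so n = 4.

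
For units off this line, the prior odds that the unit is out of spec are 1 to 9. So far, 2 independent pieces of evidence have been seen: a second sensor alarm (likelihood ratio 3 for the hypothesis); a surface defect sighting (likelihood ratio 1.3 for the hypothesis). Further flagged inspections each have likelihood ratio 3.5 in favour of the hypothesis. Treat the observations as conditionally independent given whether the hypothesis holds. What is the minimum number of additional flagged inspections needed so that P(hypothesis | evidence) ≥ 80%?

Prior odds = 1/9.
Combined Bayes factor of the evidence already in hand = 3 × 1.3 = 3.9.
Odds after that evidence = (1/9) × 3.9 = 13/30.
Target odds = 0.8/0.2 = 4.
Need 3.5ⁿ ≥ 4 ÷ (13/30) = 120/13.
3.5¹ = 3.5 falls short of 120/13 but 3.5² = 12.25 reaches it, so n = 2.

2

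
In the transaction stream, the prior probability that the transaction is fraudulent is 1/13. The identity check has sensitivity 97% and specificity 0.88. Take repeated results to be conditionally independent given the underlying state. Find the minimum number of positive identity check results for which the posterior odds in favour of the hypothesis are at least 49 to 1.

Prior odds = (1/13)/(12/13) = 1/12.
False-positive rate = 1 − 0.88 = 0.12; likelihood ratio of a positive = 0.97/0.12 = 97/12.
Target odds = 49.
Require (97/12)ⁿ ≥ 49 ÷ (1/12) = 588.
(97/12)³ = 912673/1728 falls short of 588 but (97/12)⁴ = 88529281/20736 reaches it, so n = 4.

4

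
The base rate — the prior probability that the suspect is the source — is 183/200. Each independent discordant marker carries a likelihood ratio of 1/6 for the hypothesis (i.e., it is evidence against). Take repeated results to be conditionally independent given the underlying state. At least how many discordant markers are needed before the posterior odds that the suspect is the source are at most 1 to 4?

3

Prior odds: 0.915 ÷ 0.085 = 183/17.
Likelihood ratio per discordant marker = 1/6.
Target odds = 0.25.
Require (1/6)ⁿ ≤ 0.25 ÷ (183/17) = 17/732.
(1/6)² = 1/36 is still above 17/732 but (1/6)³ = 1/216 is at or below it, so n = 3.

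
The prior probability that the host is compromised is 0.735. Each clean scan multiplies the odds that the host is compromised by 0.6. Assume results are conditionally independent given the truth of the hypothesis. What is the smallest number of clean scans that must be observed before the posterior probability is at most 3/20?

6

Prior odds: 0.735 ÷ 0.265 = 147/53.
Likelihood ratio per clean scan = 0.6.
Target odds: 0.15 ÷ 0.85 = 3/17.
Need (147/53) × 0.6ⁿ ≤ 3/17, i.e. 0.6ⁿ ≤ 53/833.
0.6⁵ = 0.07776 is still above 53/833 but 0.6⁶ = 729/15625 is at or below it, so n = 6.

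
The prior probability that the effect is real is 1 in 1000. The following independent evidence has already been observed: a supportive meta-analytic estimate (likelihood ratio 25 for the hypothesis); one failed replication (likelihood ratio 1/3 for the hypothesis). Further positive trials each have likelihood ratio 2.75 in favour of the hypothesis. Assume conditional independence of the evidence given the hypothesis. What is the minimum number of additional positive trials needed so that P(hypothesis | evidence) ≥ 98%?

9

Prior odds = 0.001/0.999 = 1/999.
Combined Bayes factor of the evidence already in hand = 25 × (1/3) = 25/3.
Odds after that evidence = (1/999) × 25/3 = 25/2997.
Target odds = 0.98/0.02 = 49.
Need 2.75ⁿ ≥ 49 ÷ (25/2997) = 5874.12.
2.75⁸ = 214358881/65536 falls short of 5874.12 but 2.75⁹ ≈8994.86 reaches it, so n = 9.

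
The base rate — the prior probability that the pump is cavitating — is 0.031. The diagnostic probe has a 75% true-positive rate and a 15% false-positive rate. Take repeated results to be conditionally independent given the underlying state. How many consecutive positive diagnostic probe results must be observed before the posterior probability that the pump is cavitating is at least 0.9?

4

Prior odds: 0.031 ÷ 0.969 = 31/969.
Likelihood ratio of a positive result = 0.75/0.15 = 5.
Target posterior odds = 0.9/0.1 = 9.
Need (31/969) × 5ⁿ ≥ 9, i.e. 5ⁿ ≥ 8721/31.
5³ = 125 falls short of 8721/31 but 5⁴ = 625 reaches it, so n = 4.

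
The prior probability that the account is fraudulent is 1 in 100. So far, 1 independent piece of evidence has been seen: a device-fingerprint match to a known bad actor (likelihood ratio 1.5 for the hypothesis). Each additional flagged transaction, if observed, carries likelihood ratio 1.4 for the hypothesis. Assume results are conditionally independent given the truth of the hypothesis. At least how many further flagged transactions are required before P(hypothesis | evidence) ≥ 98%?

25

Prior odds = 0.01/0.99 = 1/99.
Bayes factor of the evidence already in hand = 1.5.
Odds after that evidence = (1/99) × 1.5 = 1/66.
Target odds = 0.98/0.02 = 49.
Need 1.4ⁿ ≥ 49 ÷ (1/66) = 3234.
1.4²⁴ ≈3214.2 falls short of 3234 but 1.4²⁵ ≈4499.88 reaches it, so n = 25.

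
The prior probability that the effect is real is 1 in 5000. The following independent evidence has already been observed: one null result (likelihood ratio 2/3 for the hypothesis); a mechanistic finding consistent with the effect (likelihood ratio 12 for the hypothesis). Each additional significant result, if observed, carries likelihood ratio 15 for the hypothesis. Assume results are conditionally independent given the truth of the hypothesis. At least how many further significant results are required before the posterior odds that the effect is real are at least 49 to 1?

Prior odds = 0.0002/0.9998 = 1/4999.
Combined Bayes factor of the evidence already in hand = (2/3) × 12 = 8.
Odds after that evidence = (1/4999) × 8 = 8/4999.
Target odds = 49.
Need 15ⁿ ≥ 49 ÷ (8/4999) = 30618.875.
15³ = 3375 falls short of 30618.875 but 15⁴ = 50625 reaches it, so n = 4.

4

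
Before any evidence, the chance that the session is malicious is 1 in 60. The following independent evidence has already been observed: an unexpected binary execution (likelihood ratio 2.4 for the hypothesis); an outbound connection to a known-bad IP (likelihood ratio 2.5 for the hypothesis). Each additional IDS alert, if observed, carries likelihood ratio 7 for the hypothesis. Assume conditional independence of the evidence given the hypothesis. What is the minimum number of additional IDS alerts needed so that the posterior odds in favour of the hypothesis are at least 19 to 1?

3

Prior odds = (1/60)/(59/60) = 1/59.
Combined Bayes factor of the evidence already in hand = 2.4 × 2.5 = 6.
Odds after that evidence = (1/59) × 6 = 6/59.
Target odds = 19.
Need 7ⁿ ≥ 19 ÷ (6/59) = 1121/6.
7² = 49 falls short of 1121/6 but 7³ = 343 reaches it, so n = 3.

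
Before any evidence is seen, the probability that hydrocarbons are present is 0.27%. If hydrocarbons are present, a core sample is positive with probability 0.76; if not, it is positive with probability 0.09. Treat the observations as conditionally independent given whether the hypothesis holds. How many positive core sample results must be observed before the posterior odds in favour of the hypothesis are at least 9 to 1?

Prior odds = 0.0027/0.9973 = 27/9973.
Likelihood ratio of a positive = 0.76/0.09 = 76/9.
Target odds = 9.
Require (76/9)ⁿ ≥ 9 ÷ (27/9973) = 9973/3.
(76/9)³ = 438976/729 falls short of 9973/3 but (76/9)⁴ = 33362176/6561 reaches it, so n = 4.

4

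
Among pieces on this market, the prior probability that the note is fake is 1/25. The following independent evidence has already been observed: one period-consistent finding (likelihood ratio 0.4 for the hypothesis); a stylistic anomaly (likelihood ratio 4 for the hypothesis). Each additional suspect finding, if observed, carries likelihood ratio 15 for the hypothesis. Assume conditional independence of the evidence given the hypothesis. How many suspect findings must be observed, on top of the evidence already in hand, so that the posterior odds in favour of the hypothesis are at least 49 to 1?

Prior odds = 0.04/0.96 = 1/24.
Combined Bayes factor of the evidence already in hand = 0.4 × 4 = 1.6.
Odds after that evidence = (1/24) × 1.6 = 1/15.
Target odds = 49.
Need 15ⁿ ≥ 49 ÷ (1/15) = 735.
15² = 225 falls short of 735 but 15³ = 3375 reaches it, so n = 3.

3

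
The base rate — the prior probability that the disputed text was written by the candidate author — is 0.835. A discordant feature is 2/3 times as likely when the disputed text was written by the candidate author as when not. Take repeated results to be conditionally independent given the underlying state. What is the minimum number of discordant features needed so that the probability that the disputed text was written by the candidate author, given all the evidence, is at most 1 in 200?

18

Prior odds = 0.835/0.165 = 167/33.
Likelihood ratio per discordant feature = 2/3.
Target posterior odds = 0.005/0.995 = 1/199.
Need (167/33) × (2/3)ⁿ ≤ 1/199, i.e. (2/3)ⁿ ≤ 33/33233.
(2/3)¹⁷ = 131072/129140163 is still above 33/33233 but (2/3)¹⁸ = 262144/387420489 is at or below it, so n = 18.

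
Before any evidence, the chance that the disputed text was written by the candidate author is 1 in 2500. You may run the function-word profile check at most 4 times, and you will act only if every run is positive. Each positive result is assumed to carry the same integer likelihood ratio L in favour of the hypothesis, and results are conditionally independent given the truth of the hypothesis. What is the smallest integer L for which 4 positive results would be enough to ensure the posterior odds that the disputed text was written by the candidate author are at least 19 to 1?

Prior odds = 0.0004/0.9996 = 1/2499.
Target odds = 19.
Need L⁴ ≥ 19 ÷ (1/2499) = 47481.
14⁴ = 38416 < 47481 ≤ 50625 = 15⁴, so L = 15.

15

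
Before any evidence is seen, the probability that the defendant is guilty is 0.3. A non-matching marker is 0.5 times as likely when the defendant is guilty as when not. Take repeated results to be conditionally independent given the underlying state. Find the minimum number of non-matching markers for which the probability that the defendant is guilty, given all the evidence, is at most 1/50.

5

Prior odds: 0.3 ÷ 0.7 = 3/7.
Likelihood ratio per non-matching marker = 0.5.
Target odds: 0.02 ÷ 0.98 = 1/49.
Require 0.5ⁿ ≤ 1/49 ÷ (3/7) = 1/21.
0.5⁴ = 0.0625 is still above 1/21 but 0.5⁵ = 0.03125 is at or below it, so n = 5.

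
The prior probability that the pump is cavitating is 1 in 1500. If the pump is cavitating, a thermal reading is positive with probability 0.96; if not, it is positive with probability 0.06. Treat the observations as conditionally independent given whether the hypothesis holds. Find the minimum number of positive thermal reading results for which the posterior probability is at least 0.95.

Prior odds = (1/1500)/(1499/1500) = 1/1499.
Likelihood ratio of a positive = 0.96/0.06 = 16.
Target posterior odds = 0.95/0.05 = 19.
Require 16ⁿ ≥ 19 ÷ (1/1499) = 28481.
16³ = 4096 falls short of 28481 but 16⁴ = 65536 reaches it, so n = 4.

4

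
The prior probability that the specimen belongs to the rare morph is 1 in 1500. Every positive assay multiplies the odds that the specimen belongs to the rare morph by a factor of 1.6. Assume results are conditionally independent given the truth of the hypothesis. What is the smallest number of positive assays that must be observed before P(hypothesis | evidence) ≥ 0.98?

24

Prior odds = (1/1500)/(1499/1500) = 1/1499.
Likelihood ratio per positive assay = 1.6.
Target odds: 0.98 ÷ 0.02 = 49.
Need (1/1499) × 1.6ⁿ ≥ 49, i.e. 1.6ⁿ ≥ 73451.
1.6²³ ≈49517.6 falls short of 73451 but 1.6²⁴ ≈79228.2 reaches it, so n = 24.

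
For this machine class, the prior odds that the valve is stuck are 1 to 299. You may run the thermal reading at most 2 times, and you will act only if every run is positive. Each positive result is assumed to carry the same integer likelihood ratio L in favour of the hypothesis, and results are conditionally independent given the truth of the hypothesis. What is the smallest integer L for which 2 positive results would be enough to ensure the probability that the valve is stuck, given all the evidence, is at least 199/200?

244

Prior odds = 1/299.
Target odds = 0.995/0.005 = 199.
Need L² ≥ 199 ÷ (1/299) = 59501.
243² = 59049 < 59501 ≤ 59536 = 244², so L = 244.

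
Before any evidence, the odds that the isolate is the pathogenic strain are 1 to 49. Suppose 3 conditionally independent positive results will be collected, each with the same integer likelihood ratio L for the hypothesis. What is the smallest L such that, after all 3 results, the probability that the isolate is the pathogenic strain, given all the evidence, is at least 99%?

17

Prior odds = 1/49.
Target odds = 0.99/0.01 = 99.
Need L³ ≥ 99 ÷ (1/49) = 4851.
16³ = 4096 < 4851 ≤ 4913 = 17³, so L = 17.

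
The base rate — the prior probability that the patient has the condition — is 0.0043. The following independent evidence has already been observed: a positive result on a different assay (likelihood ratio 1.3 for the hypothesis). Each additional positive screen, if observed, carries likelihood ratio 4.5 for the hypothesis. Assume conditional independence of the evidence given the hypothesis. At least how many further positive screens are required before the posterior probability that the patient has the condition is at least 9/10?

5

Prior odds = 0.0043/0.9957 = 43/9957.
Bayes factor of the evidence already in hand = 1.3.
Odds after that evidence = (43/9957) × 1.3 = 559/99570.
Target odds = 0.9/0.1 = 9.
Need 4.5ⁿ ≥ 9 ÷ (559/99570) = 896130/559.
4.5⁴ = 410.0625 falls short of 896130/559 but 4.5⁵ = 1845.28125 reaches it, so n = 5.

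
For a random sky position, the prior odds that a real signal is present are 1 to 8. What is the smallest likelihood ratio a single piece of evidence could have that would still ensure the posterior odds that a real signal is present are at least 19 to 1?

152

Prior odds = 0.125.
Target odds = 19.
Required Bayes factor = 19 ÷ 0.125 = 152.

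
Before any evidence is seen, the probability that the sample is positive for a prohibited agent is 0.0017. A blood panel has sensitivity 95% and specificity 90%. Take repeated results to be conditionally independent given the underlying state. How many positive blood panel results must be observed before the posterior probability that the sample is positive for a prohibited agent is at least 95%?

Prior odds = 0.0017/0.9983 = 17/9983.
False-positive rate = 1 − 0.9 = 0.1; likelihood ratio of a positive = 0.95/0.1 = 9.5.
Target odds: 0.95 ÷ 0.05 = 19.
Need (17/9983) × 9.5ⁿ ≥ 19, i.e. 9.5ⁿ ≥ 189677/17.
9.5⁴ = 8145.0625 falls short of 189677/17 but 9.5⁵ = 77378.09375 reaches it, so n = 5.

5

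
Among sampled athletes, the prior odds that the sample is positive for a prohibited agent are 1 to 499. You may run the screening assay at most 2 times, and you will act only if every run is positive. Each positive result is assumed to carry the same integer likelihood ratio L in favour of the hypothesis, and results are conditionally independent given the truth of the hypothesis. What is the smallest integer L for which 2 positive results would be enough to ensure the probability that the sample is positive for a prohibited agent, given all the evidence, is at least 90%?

68

Prior odds = 1/499.
Target odds = 0.9/0.1 = 9.
Need L² ≥ 9 ÷ (1/499) = 4491.
67² = 4489 < 4491 ≤ 4624 = 68², so L = 68.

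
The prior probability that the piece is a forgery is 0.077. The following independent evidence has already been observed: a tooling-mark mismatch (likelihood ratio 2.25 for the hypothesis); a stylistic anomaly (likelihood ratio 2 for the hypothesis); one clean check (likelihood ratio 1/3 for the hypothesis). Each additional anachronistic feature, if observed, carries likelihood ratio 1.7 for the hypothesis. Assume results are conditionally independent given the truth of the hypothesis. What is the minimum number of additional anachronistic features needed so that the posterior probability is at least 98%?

Prior odds = 0.077/0.923 = 77/923.
Combined Bayes factor of the evidence already in hand = 2.25 × 2 × (1/3) = 1.5.
Odds after that evidence = (77/923) × 1.5 = 231/1846.
Target odds = 0.98/0.02 = 49.
Need 1.7ⁿ ≥ 49 ÷ (231/1846) = 12922/33.
1.7¹¹ ≈342.719 falls short of 12922/33 but 1.7¹² ≈582.622 reaches it, so n = 12.

12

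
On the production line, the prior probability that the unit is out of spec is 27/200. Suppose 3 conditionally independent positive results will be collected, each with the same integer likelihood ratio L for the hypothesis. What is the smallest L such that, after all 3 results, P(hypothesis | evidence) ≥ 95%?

Prior odds = 0.135/0.865 = 27/173.
Target odds = 0.95/0.05 = 19.
Need L³ ≥ 19 ÷ (27/173) = 3287/27.
4³ = 64 < 3287/27 ≤ 125 = 5³, so L = 5.

5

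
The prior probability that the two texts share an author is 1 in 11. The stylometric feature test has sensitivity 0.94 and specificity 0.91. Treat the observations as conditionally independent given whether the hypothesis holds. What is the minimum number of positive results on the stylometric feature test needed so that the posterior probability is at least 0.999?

Prior odds: (1/11) ÷ (10/11) = 0.1.
False-positive rate = 1 − 0.91 = 0.09; likelihood ratio of a positive = 0.94/0.09 = 94/9.
Target posterior odds = 0.999/0.001 = 999.
Require (94/9)ⁿ ≥ 999 ÷ 0.1 = 9990.
(94/9)³ = 830584/729 falls short of 9990 but (94/9)⁴ = 78074896/6561 reaches it, so n = 4.

4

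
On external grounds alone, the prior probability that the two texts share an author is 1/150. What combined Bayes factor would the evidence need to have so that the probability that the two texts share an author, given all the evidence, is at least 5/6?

Prior odds = (1/150)/(149/150) = 1/149.
Target odds = (5/6)/(1/6) = 5.
Required Bayes factor = 5 ÷ (1/149) = 745.

745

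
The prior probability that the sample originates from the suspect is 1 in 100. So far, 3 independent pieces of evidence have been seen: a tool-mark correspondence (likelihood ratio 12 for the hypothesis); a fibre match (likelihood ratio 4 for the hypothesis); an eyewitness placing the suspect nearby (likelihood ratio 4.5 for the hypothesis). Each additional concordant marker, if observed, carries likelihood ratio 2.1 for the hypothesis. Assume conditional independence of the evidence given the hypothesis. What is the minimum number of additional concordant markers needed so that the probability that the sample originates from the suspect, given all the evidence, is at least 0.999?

9

Prior odds = 0.01/0.99 = 1/99.
Combined Bayes factor of the evidence already in hand = 12 × 4 × 4.5 = 216.
Odds after that evidence = (1/99) × 216 = 24/11.
Target odds = 0.999/0.001 = 999.
Need 2.1ⁿ ≥ 999 ÷ (24/11) = 457.875.
2.1⁸ ≈378.229 falls short of 457.875 but 2.1⁹ ≈794.28 reaches it, so n = 9.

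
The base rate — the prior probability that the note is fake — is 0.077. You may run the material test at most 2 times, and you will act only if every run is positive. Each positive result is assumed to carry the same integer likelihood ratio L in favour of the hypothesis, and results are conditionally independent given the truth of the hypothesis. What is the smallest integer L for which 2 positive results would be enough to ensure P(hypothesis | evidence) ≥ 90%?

Prior odds = 0.077/0.923 = 77/923.
Target odds = 0.9/0.1 = 9.
Need L² ≥ 9 ÷ (77/923) = 8307/77.
10² = 100 < 8307/77 ≤ 121 = 11², so L = 11.

11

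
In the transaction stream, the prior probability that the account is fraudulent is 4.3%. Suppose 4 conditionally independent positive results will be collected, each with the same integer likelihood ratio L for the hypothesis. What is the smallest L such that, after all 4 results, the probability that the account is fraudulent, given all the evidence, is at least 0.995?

Prior odds = 0.043/0.957 = 43/957.
Target odds = 0.995/0.005 = 199.
Need L⁴ ≥ 199 ÷ (43/957) = 190443/43.
8⁴ = 4096 < 190443/43 ≤ 6561 = 9⁴, so L = 9.

9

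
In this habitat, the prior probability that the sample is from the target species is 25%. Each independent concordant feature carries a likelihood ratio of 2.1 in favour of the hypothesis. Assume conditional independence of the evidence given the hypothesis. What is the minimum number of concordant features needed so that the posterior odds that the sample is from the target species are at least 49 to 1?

Prior odds = 0.25/0.75 = 1/3.
Likelihood ratio per concordant feature = 2.1.
Target odds = 49.
Need (1/3) × 2.1ⁿ ≥ 49, i.e. 2.1ⁿ ≥ 147.
2.1⁶ = 85766121/1000000 falls short of 147 but 2.1⁷ ≈180.109 reaches it, so n = 7.

7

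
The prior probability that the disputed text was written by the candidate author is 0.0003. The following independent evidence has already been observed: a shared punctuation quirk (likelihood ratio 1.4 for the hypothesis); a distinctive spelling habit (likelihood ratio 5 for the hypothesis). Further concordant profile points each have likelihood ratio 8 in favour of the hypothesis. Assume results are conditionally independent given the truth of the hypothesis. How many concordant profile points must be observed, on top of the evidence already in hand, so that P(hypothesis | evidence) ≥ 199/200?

6

Prior odds = 0.0003/0.9997 = 3/9997.
Combined Bayes factor of the evidence already in hand = 1.4 × 5 = 7.
Odds after that evidence = (3/9997) × 7 = 21/9997.
Target odds = 0.995/0.005 = 199.
Need 8ⁿ ≥ 199 ÷ (21/9997) = 1989403/21.
8⁵ = 32768 falls short of 1989403/21 but 8⁶ = 262144 reaches it, so n = 6.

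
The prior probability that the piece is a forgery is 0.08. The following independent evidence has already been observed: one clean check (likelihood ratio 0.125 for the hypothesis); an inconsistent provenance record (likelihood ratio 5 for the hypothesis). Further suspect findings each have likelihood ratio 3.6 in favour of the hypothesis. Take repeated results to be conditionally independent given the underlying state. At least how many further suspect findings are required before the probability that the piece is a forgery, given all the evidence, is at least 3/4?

Prior odds = 0.08/0.92 = 2/23.
Combined Bayes factor of the evidence already in hand = 0.125 × 5 = 0.625.
Odds after that evidence = (2/23) × 0.625 = 5/92.
Target odds = 0.75/0.25 = 3.
Need 3.6ⁿ ≥ 3 ÷ (5/92) = 55.2.
3.6³ = 46.656 falls short of 55.2 but 3.6⁴ = 167.9616 reaches it, so n = 4.

4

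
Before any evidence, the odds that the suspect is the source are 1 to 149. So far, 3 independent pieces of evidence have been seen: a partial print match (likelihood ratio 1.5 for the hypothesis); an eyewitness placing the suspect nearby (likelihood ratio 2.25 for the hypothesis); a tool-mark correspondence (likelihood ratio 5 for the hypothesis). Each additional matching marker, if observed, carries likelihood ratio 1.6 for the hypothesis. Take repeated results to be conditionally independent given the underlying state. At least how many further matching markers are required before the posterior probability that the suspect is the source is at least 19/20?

Prior odds = 1/149.
Combined Bayes factor of the evidence already in hand = 1.5 × 2.25 × 5 = 16.875.
Odds after that evidence = (1/149) × 16.875 = 135/1192.
Target odds = 0.95/0.05 = 19.
Need 1.6ⁿ ≥ 19 ÷ (135/1192) = 22648/135.
1.6¹⁰ ≈109.951 falls short of 22648/135 but 1.6¹¹ ≈175.922 reaches it, so n = 11.

11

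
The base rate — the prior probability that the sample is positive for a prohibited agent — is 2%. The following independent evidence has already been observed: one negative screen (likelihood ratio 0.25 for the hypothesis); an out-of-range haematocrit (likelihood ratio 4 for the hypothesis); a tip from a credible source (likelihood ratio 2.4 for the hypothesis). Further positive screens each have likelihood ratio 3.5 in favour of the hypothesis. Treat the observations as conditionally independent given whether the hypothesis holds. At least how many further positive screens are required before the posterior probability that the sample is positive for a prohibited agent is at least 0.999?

Prior odds = 0.02/0.98 = 1/49.
Combined Bayes factor of the evidence already in hand = 0.25 × 4 × 2.4 = 2.4.
Odds after that evidence = (1/49) × 2.4 = 12/245.
Target odds = 0.999/0.001 = 999.
Need 3.5ⁿ ≥ 999 ÷ (12/245) = 20396.25.
3.5⁷ = 823543/128 falls short of 20396.25 but 3.5⁸ = 5764801/256 reaches it, so n = 8.

8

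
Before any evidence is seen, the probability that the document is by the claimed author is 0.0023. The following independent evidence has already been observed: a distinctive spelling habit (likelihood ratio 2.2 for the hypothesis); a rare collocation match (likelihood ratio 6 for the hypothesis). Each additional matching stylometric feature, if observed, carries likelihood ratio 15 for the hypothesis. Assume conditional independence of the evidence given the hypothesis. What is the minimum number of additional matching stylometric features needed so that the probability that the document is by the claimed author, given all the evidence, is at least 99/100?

3

Prior odds = 0.0023/0.9977 = 23/9977.
Combined Bayes factor of the evidence already in hand = 2.2 × 6 = 13.2.
Odds after that evidence = (23/9977) × 13.2 = 138/4535.
Target odds = 0.99/0.01 = 99.
Need 15ⁿ ≥ 99 ÷ (138/4535) = 149655/46.
15² = 225 falls short of 149655/46 but 15³ = 3375 reaches it, so n = 3.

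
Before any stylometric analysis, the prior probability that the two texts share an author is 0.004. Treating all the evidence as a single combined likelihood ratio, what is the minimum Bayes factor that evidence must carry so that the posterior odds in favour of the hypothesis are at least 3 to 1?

747

Prior odds = 0.004/0.996 = 1/249.
Target odds = 3.
Required Bayes factor = 3 ÷ (1/249) = 747.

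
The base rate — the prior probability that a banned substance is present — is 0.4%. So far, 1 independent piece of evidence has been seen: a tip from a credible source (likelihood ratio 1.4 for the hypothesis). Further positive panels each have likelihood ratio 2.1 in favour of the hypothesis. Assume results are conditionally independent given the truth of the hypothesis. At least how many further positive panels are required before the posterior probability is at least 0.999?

Prior odds = 0.004/0.996 = 1/249.
Bayes factor of the evidence already in hand = 1.4.
Odds after that evidence = (1/249) × 1.4 = 7/1245.
Target odds = 0.999/0.001 = 999.
Need 2.1ⁿ ≥ 999 ÷ (7/1245) = 1243755/7.
2.1¹⁶ ≈143057 falls short of 1243755/7 but 2.1¹⁷ ≈300419 reaches it, so n = 17.

17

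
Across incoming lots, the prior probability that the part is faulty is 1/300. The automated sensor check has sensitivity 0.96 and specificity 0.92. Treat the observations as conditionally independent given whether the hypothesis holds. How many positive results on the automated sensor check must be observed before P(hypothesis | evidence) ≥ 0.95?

4

Prior odds: (1/300) ÷ (299/300) = 1/299.
False-positive rate = 1 − 0.92 = 0.08; likelihood ratio of a positive = 0.96/0.08 = 12.
Target posterior odds = 0.95/0.05 = 19.
Need (1/299) × 12ⁿ ≥ 19, i.e. 12ⁿ ≥ 5681.
12³ = 1728 falls short of 5681 but 12⁴ = 20736 reaches it, so n = 4.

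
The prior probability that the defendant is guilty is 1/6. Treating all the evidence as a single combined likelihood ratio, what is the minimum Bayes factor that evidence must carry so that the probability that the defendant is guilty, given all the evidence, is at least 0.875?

Prior odds = (1/6)/(5/6) = 0.2.
Target odds = 0.875/0.125 = 7.
Required Bayes factor = 7 ÷ 0.2 = 35.

35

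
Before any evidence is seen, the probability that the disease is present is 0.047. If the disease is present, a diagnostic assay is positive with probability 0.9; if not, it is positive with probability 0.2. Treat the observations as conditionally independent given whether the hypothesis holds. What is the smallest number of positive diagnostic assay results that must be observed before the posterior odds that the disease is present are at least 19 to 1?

4

Prior odds = 0.047/0.953 = 47/953.
Likelihood ratio of a positive = 0.9/0.2 = 4.5.
Target odds = 19.
Require 4.5ⁿ ≥ 19 ÷ (47/953) = 18107/47.
4.5³ = 91.125 falls short of 18107/47 but 4.5⁴ = 410.0625 reaches it, so n = 4.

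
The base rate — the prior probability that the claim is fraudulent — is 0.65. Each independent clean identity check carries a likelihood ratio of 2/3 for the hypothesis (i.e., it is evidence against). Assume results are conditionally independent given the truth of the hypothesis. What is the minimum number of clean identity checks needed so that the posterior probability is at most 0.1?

7

Prior odds = 0.65/0.35 = 13/7.
Likelihood ratio per clean identity check = 2/3.
Target posterior odds = 0.1/0.9 = 1/9.
Need (13/7) × (2/3)ⁿ ≤ 1/9, i.e. (2/3)ⁿ ≤ 7/117.
(2/3)⁶ = 64/729 is still above 7/117 but (2/3)⁷ = 128/2187 is at or below it, so n = 7.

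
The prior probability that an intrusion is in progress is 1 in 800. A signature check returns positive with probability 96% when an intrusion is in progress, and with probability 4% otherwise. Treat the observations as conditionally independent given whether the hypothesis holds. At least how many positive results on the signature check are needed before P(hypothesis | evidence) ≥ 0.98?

4

Prior odds = 0.00125/0.99875 = 1/799.
Likelihood ratio of a positive result = 0.96/0.04 = 24.
Target posterior odds = 0.98/0.02 = 49.
Need (1/799) × 24ⁿ ≥ 49, i.e. 24ⁿ ≥ 39151.
24³ = 13824 falls short of 39151 but 24⁴ = 331776 reaches it, so n = 4.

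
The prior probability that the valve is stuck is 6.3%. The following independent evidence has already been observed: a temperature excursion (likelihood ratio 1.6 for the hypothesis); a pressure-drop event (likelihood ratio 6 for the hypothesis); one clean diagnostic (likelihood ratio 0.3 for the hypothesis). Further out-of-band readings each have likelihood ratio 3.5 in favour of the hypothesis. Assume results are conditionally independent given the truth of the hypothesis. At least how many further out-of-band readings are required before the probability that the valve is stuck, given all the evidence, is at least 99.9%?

7

Prior odds = 0.063/0.937 = 63/937.
Combined Bayes factor of the evidence already in hand = 1.6 × 6 × 0.3 = 2.88.
Odds after that evidence = (63/937) × 2.88 = 4536/23425.
Target odds = 0.999/0.001 = 999.
Need 3.5ⁿ ≥ 999 ÷ (4536/23425) = 866725/168.
3.5⁶ = 1838.265625 falls short of 866725/168 but 3.5⁷ = 823543/128 reaches it, so n = 7.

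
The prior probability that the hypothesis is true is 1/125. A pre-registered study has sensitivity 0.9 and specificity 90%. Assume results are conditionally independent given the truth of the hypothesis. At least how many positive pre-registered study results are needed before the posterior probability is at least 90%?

Prior odds = 0.008/0.992 = 1/124.
False-positive rate = 1 − 0.9 = 0.1; likelihood ratio of a positive = 0.9/0.1 = 9.
Target odds: 0.9 ÷ 0.1 = 9.
Require 9ⁿ ≥ 9 ÷ (1/124) = 1116.
9³ = 729 falls short of 1116 but 9⁴ = 6561 reaches it, so n = 4.

4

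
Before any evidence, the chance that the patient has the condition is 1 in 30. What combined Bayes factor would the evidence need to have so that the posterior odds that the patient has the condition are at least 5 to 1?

145

Prior odds = (1/30)/(29/30) = 1/29.
Target odds = 5.
Required Bayes factor = 5 ÷ (1/29) = 145.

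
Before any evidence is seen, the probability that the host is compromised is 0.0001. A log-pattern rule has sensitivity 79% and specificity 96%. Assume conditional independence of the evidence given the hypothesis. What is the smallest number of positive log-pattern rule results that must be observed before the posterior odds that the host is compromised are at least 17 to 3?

Prior odds = 0.0001/0.9999 = 1/9999.
False-positive rate = 1 − 0.96 = 0.04; likelihood ratio of a positive = 0.79/0.04 = 19.75.
Target odds = 17/3.
Need (1/9999) × 19.75ⁿ ≥ 17/3, i.e. 19.75ⁿ ≥ 56661.
19.75³ = 7703.734375 falls short of 56661 but 19.75⁴ = 38950081/256 reaches it, so n = 4.

4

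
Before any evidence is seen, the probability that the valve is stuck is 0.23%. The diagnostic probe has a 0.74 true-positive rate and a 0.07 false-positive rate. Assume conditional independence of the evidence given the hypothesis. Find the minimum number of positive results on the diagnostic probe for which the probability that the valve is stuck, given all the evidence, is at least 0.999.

Prior odds: 0.0023 ÷ 0.9977 = 23/9977.
Likelihood ratio of a positive result = 0.74/0.07 = 74/7.
Target odds: 0.999 ÷ 0.001 = 999.
Need (23/9977) × (74/7)ⁿ ≥ 999, i.e. (74/7)ⁿ ≥ 9967023/23.
(74/7)⁵ ≈132029 falls short of 9967023/23 but (74/7)⁶ ≈1.39573e+06 reaches it, so n = 6.

6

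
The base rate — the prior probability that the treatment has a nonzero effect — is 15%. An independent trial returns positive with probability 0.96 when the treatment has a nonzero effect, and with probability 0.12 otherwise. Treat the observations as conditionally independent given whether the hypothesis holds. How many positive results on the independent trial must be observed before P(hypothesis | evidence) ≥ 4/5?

2

Prior odds = 0.15/0.85 = 3/17.
Likelihood ratio of a positive result = 0.96/0.12 = 8.
Target posterior odds = 0.8/0.2 = 4.
Need (3/17) × 8ⁿ ≥ 4, i.e. 8ⁿ ≥ 68/3.
8¹ = 8 falls short of 68/3 but 8² = 64 reaches it, so n = 2.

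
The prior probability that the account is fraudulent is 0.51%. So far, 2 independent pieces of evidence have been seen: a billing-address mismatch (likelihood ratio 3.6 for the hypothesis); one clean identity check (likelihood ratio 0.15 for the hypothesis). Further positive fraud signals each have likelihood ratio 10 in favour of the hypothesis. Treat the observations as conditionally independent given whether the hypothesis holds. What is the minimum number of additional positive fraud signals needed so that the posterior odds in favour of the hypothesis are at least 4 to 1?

4

Prior odds = 0.0051/0.9949 = 51/9949.
Combined Bayes factor of the evidence already in hand = 3.6 × 0.15 = 0.54.
Odds after that evidence = (51/9949) × 0.54 = 1377/497450.
Target odds = 4.
Need 10ⁿ ≥ 4 ÷ (1377/497450) = 1989800/1377.
10³ = 1000 falls short of 1989800/1377 but 10⁴ = 10000 reaches it, so n = 4.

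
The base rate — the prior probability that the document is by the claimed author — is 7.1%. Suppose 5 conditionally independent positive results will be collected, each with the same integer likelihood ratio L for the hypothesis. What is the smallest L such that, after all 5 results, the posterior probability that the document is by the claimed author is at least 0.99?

5

Prior odds = 0.071/0.929 = 71/929.
Target odds = 0.99/0.01 = 99.
Need L⁵ ≥ 99 ÷ (71/929) = 91971/71.
4⁵ = 1024 < 91971/71 ≤ 3125 = 5⁵, so L = 5.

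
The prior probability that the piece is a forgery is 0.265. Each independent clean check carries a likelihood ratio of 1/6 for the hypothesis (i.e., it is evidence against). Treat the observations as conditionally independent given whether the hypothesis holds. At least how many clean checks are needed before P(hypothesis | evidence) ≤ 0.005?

3

Prior odds = 0.265/0.735 = 53/147.
Likelihood ratio per clean check = 1/6.
Target odds: 0.005 ÷ 0.995 = 1/199.
Need (53/147) × (1/6)ⁿ ≤ 1/199, i.e. (1/6)ⁿ ≤ 147/10547.
(1/6)² = 1/36 is still above 147/10547 but (1/6)³ = 1/216 is at or below it, so n = 3.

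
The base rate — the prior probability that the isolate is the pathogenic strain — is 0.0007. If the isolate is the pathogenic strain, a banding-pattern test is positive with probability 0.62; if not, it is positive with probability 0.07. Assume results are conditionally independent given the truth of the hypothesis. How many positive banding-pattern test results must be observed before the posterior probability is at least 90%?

5

Prior odds = 0.0007/0.9993 = 7/9993.
Likelihood ratio of a positive = 0.62/0.07 = 62/7.
Target posterior odds = 0.9/0.1 = 9.
Require (62/7)ⁿ ≥ 9 ÷ (7/9993) = 89937/7.
(62/7)⁴ = 14776336/2401 falls short of 89937/7 but (62/7)⁵ = 916132832/16807 reaches it, so n = 5.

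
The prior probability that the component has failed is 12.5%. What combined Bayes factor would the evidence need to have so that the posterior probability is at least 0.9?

Prior odds = 0.125/0.875 = 1/7.
Target odds = 0.9/0.1 = 9.
Required Bayes factor = 9 ÷ (1/7) = 63.

63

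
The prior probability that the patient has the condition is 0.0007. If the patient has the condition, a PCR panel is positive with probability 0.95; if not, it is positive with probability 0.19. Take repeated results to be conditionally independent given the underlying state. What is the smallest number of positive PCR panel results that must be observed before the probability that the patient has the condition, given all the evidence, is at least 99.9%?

9

Prior odds: 0.0007 ÷ 0.9993 = 7/9993.
Likelihood ratio of a positive = 0.95/0.19 = 5.
Target odds: 0.999 ÷ 0.001 = 999.
Need (7/9993) × 5ⁿ ≥ 999, i.e. 5ⁿ ≥ 9983007/7.
5⁸ = 390625 falls short of 9983007/7 but 5⁹ = 1953125 reaches it, so n = 9.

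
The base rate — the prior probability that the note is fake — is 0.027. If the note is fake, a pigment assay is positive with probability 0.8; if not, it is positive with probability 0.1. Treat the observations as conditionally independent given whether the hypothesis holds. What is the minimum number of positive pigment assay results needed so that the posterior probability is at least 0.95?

4

Prior odds: 0.027 ÷ 0.973 = 27/973.
Likelihood ratio of a positive = 0.8/0.1 = 8.
Target odds: 0.95 ÷ 0.05 = 19.
Require 8ⁿ ≥ 19 ÷ (27/973) = 18487/27.
8³ = 512 falls short of 18487/27 but 8⁴ = 4096 reaches it, so n = 4.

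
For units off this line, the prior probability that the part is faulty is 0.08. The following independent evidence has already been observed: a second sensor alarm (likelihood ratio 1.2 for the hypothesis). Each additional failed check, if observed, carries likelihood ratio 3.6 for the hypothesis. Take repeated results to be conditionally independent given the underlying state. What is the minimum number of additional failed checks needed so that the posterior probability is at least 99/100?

Prior odds = 0.08/0.92 = 2/23.
Bayes factor of the evidence already in hand = 1.2.
Odds after that evidence = (2/23) × 1.2 = 12/115.
Target odds = 0.99/0.01 = 99.
Need 3.6ⁿ ≥ 99 ÷ (12/115) = 948.75.
3.6⁵ = 604.66176 falls short of 948.75 but 3.6⁶ = 34012224/15625 reaches it, so n = 6.

6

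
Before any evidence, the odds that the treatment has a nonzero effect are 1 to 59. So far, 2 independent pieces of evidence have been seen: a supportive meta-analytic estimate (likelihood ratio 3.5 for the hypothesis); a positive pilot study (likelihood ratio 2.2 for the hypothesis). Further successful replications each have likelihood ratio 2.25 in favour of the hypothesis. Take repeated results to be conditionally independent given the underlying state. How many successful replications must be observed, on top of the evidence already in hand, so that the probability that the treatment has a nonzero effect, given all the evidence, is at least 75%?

Prior odds = 1/59.
Combined Bayes factor of the evidence already in hand = 3.5 × 2.2 = 7.7.
Odds after that evidence = (1/59) × 7.7 = 77/590.
Target odds = 0.75/0.25 = 3.
Need 2.25ⁿ ≥ 3 ÷ (77/590) = 1770/77.
2.25³ = 11.390625 falls short of 1770/77 but 2.25⁴ = 25.62890625 reaches it, so n = 4.

4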